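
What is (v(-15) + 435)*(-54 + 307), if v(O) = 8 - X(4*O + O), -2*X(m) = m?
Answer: 205183/2 ≈ 1.0259e+5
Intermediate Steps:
X(m) = -m/2
v(O) = 8 + 5*O/2 (v(O) = 8 - (-1)*(4*O + O)/2 = 8 - (-1)*5*O/2 = 8 - (-5)*O/2 = 8 + 5*O/2)
(v(-15) + 435)*(-54 + 307) = ((8 + (5/2)*(-15)) + 435)*(-54 + 307) = ((8 - 75/2) + 435)*253 = (-59/2 + 435)*253 = (811/2)*253 = 205183/2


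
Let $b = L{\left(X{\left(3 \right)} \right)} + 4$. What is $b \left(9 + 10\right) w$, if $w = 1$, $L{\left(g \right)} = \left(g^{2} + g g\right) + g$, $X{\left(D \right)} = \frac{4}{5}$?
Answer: $\frac{2888}{25} \approx 115.52$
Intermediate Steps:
$X{\left(D \right)} = \frac{4}{5}$ ($X{\left(D \right)} = 4 \cdot \frac{1}{5} = \frac{4}{5}$)
$L{\left(g \right)} = g + 2 g^{2}$ ($L{\left(g \right)} = \left(g^{2} + g^{2}\right) + g = 2 g^{2} + g = g + 2 g^{2}$)
$b = \frac{152}{25}$ ($b = \frac{4 \left(1 + 2 \cdot \frac{4}{5}\right)}{5} + 4 = \frac{4 \left(1 + \frac{8}{5}\right)}{5} + 4 = \frac{4}{5} \cdot \frac{13}{5} + 4 = \frac{52}{25} + 4 = \frac{152}{25} \approx 6.08$)
$b \left(9 + 10\right) w = \frac{152 \left(9 + 10\right)}{25} \cdot 1 = \frac{152}{25} \cdot 19 \cdot 1 = \frac{2888}{25} \cdot 1 = \frac{2888}{25}$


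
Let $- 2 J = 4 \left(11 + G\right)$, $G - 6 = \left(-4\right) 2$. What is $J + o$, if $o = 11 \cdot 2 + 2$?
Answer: $6$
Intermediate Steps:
$G = -2$ ($G = 6 - 8 = -2$)
$o = 24$ ($o = 22 + 2 = 24$)
$J = -18$ ($J = - \frac{4 \left(11 - 2\right)}{2} = - \frac{4 \cdot 9}{2} = \left(- \frac{1}{2}\right) 36 = -18$)
$J + o = -18 + 24 = 6$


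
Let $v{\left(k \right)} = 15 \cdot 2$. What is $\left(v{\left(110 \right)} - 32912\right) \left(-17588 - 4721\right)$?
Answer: $733564538$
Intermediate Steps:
$v{\left(k \right)} = 30$
$\left(v{\left(110 \right)} - 32912\right) \left(-17588 - 4721\right) = \left(30 - 32912\right) \left(-17588 - 4721\right) = \left(-32882\right) \left(-22309\right) = 733564538$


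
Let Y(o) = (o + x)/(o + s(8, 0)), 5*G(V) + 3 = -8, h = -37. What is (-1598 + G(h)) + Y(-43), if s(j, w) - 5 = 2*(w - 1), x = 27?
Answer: -7999/5 ≈ -1599.8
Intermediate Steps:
s(j, w) = 3 + 2*w (s(j, w) = 5 + 2*(w - 1) = 5 + 2*(-1 + w) = 5 + (-2 + 2*w) = 3 + 2*w)
G(V) = -11/5 (G(V) = -3/5 + (1/5)*(-8) = -3/5 - 8/5 = -11/5)
Y(o) = (27 + o)/(3 + o) (Y(o) = (o + 27)/(o + (3 + 2*0)) = (27 + o)/(o + (3 + 0)) = (27 + o)/(o + 3) = (27 + o)/(3 + o))
(-1598 + G(h)) + Y(-43) = (-1598 - 11/5) + (27 - 43)/(3 - 43) = -8001/5 - 16/(-40) = -8001/5 - 1/40*(-16) = -8001/5 + 2/5 = -7999/5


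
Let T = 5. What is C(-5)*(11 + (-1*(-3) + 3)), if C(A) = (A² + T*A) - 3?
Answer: -51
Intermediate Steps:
C(A) = -3 + A² + 5*A (C(A) = (A² + 5*A) - 3 = -3 + A² + 5*A)
C(-5)*(11 + (-1*(-3) + 3)) = (-3 + (-5)² + 5*(-5))*(11 + (-1*(-3) + 3)) = (-3 + 25 - 25)*(11 + (3 + 3)) = -3*(11 + 6) = -3*17 = -51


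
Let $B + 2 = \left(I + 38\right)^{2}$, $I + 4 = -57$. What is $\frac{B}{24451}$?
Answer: $\frac{527}{24451} \approx 0.021553$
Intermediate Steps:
$I = -61$ ($I = -4 - 57 = -61$)
$B = 527$ ($B = -2 + \left(-61 + 38\right)^{2} = -2 + \left(-23\right)^{2} = -2 + 529 = 527$)
$\frac{B}{24451} = \frac{527}{24451}$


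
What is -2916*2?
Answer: -5832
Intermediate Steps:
-2916*2 = -108*54 = -5832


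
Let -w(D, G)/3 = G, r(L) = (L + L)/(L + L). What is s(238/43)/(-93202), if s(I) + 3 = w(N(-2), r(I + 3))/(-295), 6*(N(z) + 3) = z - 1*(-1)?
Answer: 441/13747295 ≈ 3.2079e-5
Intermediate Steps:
r(L) = 1 (r(L) = (2*L)/((2*L)) = (2*L)*(1/(2*L)) = 1)
N(z) = -17/6 + z/6 (N(z) = -3 + (z - 1*(-1))/6 = -3 + (z + 1)/6 = -3 + (1 + z)/6 = -3 + (⅙ + z/6) = -17/6 + z/6)
w(D, G) = -3*G
s(I) = -882/295 (s(I) = -3 - 3*1/(-295) = -3 - 3*(-1/295) = -3 + 3/295 = -882/295)
s(238/43)/(-93202) = -882/295/(-93202) = -882/295*(-1/93202) = 441/13747295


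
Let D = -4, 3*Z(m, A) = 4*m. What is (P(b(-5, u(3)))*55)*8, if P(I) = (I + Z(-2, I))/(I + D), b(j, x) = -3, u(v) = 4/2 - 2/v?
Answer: 7480/21 ≈ 356.19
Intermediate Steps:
Z(m, A) = 4*m/3 (Z(m, A) = (4*m)/3 = 4*m/3)
u(v) = 2 - 2/v (u(v) = 4*(½) - 2/v = 2 - 2/v)
P(I) = (-8/3 + I)/(-4 + I) (P(I) = (I + (4/3)*(-2))/(I - 4) = (I - 8/3)/(-4 + I) = (-8/3 + I)/(-4 + I))
(P(b(-5, u(3)))*55)*8 = (((-8/3 - 3)/(-4 - 3))*55)*8 = ((-17/3/(-7))*55)*8 = (-⅐*(-17/3)*55)*8 = ((17/21)*55)*8 = (935/21)*8 = 7480/21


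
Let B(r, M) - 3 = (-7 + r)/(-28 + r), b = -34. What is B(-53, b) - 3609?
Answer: -97342/27 ≈ -3605.3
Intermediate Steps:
B(r, M) = 3 + (-7 + r)/(-28 + r)
B(-53, b) - 3609 = (-91 + 4*(-53))/(-28 - 53) - 3609 = (-91 - 212)/(-81) - 3609 = -1/81*(-303) - 3609 = 101/27 - 3609 = -97342/27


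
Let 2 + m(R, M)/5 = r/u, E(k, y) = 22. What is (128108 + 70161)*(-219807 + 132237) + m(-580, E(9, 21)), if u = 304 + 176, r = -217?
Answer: -1666791968857/96 ≈ -1.7362e+10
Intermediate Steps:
u = 480
m(R, M) = -1177/96 (m(R, M) = -10 + 5*(-217/480) = -10 - 217/96 = -1177/96)
(128108 + 70161)*(-219807 + 132237) + m(-580, E(9, 21)) = (128108 + 70161)*(-219807 + 132237) - 1177/96 = 198269*(-87570) - 1177/96 = -17362416330 - 1177/96 = -1666791968857/96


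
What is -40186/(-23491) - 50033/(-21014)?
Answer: 2019793807/493639874 ≈ 4.0916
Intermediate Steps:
-40186/(-23491) - 50033/(-21014) = -40186*(-1/23491) - 50033*(-1/21014) = 40186/23491 + 50033/21014 = 2019793807/493639874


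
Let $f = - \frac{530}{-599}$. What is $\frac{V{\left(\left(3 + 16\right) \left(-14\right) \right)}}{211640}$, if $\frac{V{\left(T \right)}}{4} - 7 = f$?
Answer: $\frac{4723}{31693090} \approx 0.00014902$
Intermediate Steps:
$f = \frac{530}{599}$ ($f = \left(-530\right) \left(- \frac{1}{599}\right) = \frac{530}{599} \approx 0.88481$)
$V{\left(T \right)} = \frac{18892}{599}$ ($V{\left(T \right)} = 28 + 4 \cdot \frac{530}{599} = 28 + \frac{2120}{599} = \frac{18892}{599}$)
$\frac{V{\left(\left(3 + 16\right) \left(-14\right) \right)}}{211640} = \frac{18892}{599 \cdot 211640} = \frac{18892}{599} \cdot \frac{1}{211640} = \frac{4723}{31693090}$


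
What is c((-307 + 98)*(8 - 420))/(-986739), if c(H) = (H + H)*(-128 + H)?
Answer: -4935710560/328913 ≈ -15006.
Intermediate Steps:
c(H) = 2*H*(-128 + H) (c(H) = (2*H)*(-128 + H) = 2*H*(-128 + H))
c((-307 + 98)*(8 - 420))/(-986739) = (2*((-307 + 98)*(8 - 420))*(-128 + (-307 + 98)*(8 - 420)))/(-986739) = (2*(-209*(-412))*(-128 - 209*(-412)))*(-1/986739) = (2*86108*(-128 + 86108))*(-1/986739) = (2*86108*85980)*(-1/986739) = 14807131680*(-1/986739) = -4935710560/328913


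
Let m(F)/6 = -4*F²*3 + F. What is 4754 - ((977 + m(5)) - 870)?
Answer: 6417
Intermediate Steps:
m(F) = -72*F² + 6*F (m(F) = 6*(-4*F²*3 + F) = 6*(-12*F² + F) = 6*(F - 12*F²) = -72*F² + 6*F)
4754 - ((977 + m(5)) - 870) = 4754 - ((977 + 6*5*(1 - 12*5)) - 870) = 4754 - ((977 + 6*5*(1 - 60)) - 870) = 4754 - ((977 + 6*5*(-59)) - 870) = 4754 - ((977 - 1770) - 870) = 4754 - (-793 - 870) = 4754 - 1*(-1663) = 4754 + 1663 = 6417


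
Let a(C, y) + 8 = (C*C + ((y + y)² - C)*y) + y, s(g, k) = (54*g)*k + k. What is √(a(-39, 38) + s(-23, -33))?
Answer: √263474 ≈ 513.30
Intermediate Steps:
s(g, k) = k + 54*g*k (s(g, k) = 54*g*k + k = k + 54*g*k)
a(C, y) = -8 + y + C² + y*(-C + 4*y²) (a(C, y) = -8 + ((C*C + ((y + y)² - C)*y) + y) = -8 + ((C² + ((2*y)² - C)*y) + y) = -8 + ((C² + (4*y² - C)*y) + y) = -8 + ((C² + (-C + 4*y²)*y) + y) = -8 + ((C² + y*(-C + 4*y²)) + y) = -8 + (y + C² + y*(-C + 4*y²)) = -8 + y + C² + y*(-C + 4*y²))
√(a(-39, 38) + s(-23, -33)) = √((-8 + 38 + (-39)² + 4*38³ - 1*(-39)*38) - 33*(1 + 54*(-23))) = √((-8 + 38 + 1521 + 4*54872 + 1482) - 33*(1 - 1242)) = √((-8 + 38 + 1521 + 219488 + 1482) - 33*(-1241)) = √(222521 + 40953) = √263474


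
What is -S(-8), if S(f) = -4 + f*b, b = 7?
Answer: 60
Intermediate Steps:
S(f) = -4 + 7*f (S(f) = -4 + f*7 = -4 + 7*f)
-S(-8) = -(-4 + 7*(-8)) = -(-4 - 56) = -1*(-60) = 60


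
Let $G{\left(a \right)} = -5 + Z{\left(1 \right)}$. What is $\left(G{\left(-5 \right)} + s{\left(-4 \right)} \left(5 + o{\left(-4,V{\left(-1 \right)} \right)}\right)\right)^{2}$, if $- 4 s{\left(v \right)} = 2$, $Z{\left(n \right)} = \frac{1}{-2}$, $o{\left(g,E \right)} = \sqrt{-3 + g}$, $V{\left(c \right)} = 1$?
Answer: $\frac{\left(16 + i \sqrt{7}\right)^{2}}{4} \approx 62.25 + 21.166 i$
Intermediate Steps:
$Z{\left(n \right)} = - \frac{1}{2}$
$s{\left(v \right)} = - \frac{1}{2}$ ($s{\left(v \right)} = \left(- \frac{1}{4}\right) 2 = - \frac{1}{2}$)
$G{\left(a \right)} = - \frac{11}{2}$ ($G{\left(a \right)} = -5 - \frac{1}{2} = - \frac{11}{2}$)
$\left(G{\left(-5 \right)} + s{\left(-4 \right)} \left(5 + o{\left(-4,V{\left(-1 \right)} \right)}\right)\right)^{2} = \left(- \frac{11}{2} - \frac{5 + \sqrt{-3 - 4}}{2}\right)^{2} = \left(- \frac{11}{2} - \frac{5 + \sqrt{-7}}{2}\right)^{2} = \left(- \frac{11}{2} - \frac{5 + i \sqrt{7}}{2}\right)^{2} = \left(- \frac{11}{2} - \left(\frac{5}{2} + \frac{i \sqrt{7}}{2}\right)\right)^{2} = \left(-8 - \frac{i \sqrt{7}}{2}\right)^{2}$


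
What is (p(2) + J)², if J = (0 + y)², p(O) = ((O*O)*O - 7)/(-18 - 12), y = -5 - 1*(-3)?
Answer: 14161/900 ≈ 15.734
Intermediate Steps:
y = -2 (y = -5 + 3 = -2)
p(O) = 7/30 - O³/30 (p(O) = (O²*O - 7)/(-30) = (O³ - 7)*(-1/30) = (-7 + O³)*(-1/30) = 7/30 - O³/30)
J = 4 (J = (0 - 2)² = (-2)² = 4)
(p(2) + J)² = ((7/30 - 1/30*2³) + 4)² = ((7/30 - 1/30*8) + 4)² = ((7/30 - 4/15) + 4)² = (-1/30 + 4)² = (119/30)² = 14161/900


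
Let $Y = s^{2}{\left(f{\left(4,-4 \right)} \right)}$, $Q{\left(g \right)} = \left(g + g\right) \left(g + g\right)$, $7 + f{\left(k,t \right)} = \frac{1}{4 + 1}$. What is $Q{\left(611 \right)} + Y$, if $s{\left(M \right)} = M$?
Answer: $\frac{37333256}{25} \approx 1.4933 \cdot 10^{6}$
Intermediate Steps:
$f{\left(k,t \right)} = - \frac{34}{5}$ ($f{\left(k,t \right)} = -7 + \frac{1}{4 + 1} = -7 + \frac{1}{5} = - \frac{34}{5}$)
$Q{\left(g \right)} = 4 g^{2}$ ($Q{\left(g \right)} = 2 g 2 g = 4 g^{2}$)
$Y = \frac{1156}{25}$ ($Y = \left(- \frac{34}{5}\right)^{2} = \frac{1156}{25} \approx 46.24$)
$Q{\left(611 \right)} + Y = 4 \cdot 611^{2} + \frac{1156}{25} = 4 \cdot 373321 + \frac{1156}{25} = 1493284 + \frac{1156}{25} = \frac{37333256}{25}$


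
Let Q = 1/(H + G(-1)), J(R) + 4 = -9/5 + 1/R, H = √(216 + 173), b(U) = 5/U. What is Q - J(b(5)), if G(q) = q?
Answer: 9317/1940 + √389/388 ≈ 4.8534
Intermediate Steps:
H = √389 ≈ 19.723
J(R) = -29/5 + 1/R (J(R) = -4 + (-9/5 + 1/R) = -29/5 + 1/R)
Q = 1/(-1 + √389) (Q = 1/(√389 - 1) = 1/(-1 + √389) ≈ 0.053410)
Q - J(b(5)) = (1/388 + √389/388) - (-29/5 + 1/(5/5)) = (1/388 + √389/388) - (-29/5 + 1/(5*(⅕))) = (1/388 + √389/388) - (-29/5 + 1/1) = (1/388 + √389/388) - (-29/5 + 1) = (1/388 + √389/388) - 1*(-24/5) = (1/388 + √389/388) + 24/5 = 9317/1940 + √389/388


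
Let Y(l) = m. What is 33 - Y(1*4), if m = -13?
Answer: 46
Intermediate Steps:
Y(l) = -13
33 - Y(1*4) = 33 - 1*(-13) = 33 + 13 = 46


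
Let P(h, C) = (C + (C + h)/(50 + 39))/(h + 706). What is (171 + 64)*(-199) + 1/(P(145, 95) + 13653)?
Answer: -1306984757343/27947926 ≈ -46765.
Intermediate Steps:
P(h, C) = (h/89 + 90*C/89)/(706 + h) (P(h, C) = (C + (C + h)/89)/(706 + h) = (C + (C + h)*(1/89))/(706 + h) = (C + (C/89 + h/89))/(706 + h) = (h/89 + 90*C/89)/(706 + h))
(171 + 64)*(-199) + 1/(P(145, 95) + 13653) = (171 + 64)*(-199) + 1/((145 + 90*95)/(89*(706 + 145)) + 13653) = 235*(-199) + 1/((1/89)*(145 + 8550)/851 + 13653) = -46765 + 1/((1/89)*(1/851)*8695 + 13653) = -46765 + 1/(235/2047 + 13653) = -46765 + 1/(27947926/2047) = -46765 + 2047/27947926 = -1306984757343/27947926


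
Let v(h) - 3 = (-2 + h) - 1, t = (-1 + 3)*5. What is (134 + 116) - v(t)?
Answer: 240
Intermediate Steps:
t = 10 (t = 2*5 = 10)
v(h) = h (v(h) = 3 + ((-2 + h) - 1) = 3 + (-3 + h) = h)
(134 + 116) - v(t) = (134 + 116) - 1*10 = 250 - 10 = 240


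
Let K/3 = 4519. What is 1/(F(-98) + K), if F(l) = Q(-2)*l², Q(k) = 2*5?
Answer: 1/109597 ≈ 9.1243e-6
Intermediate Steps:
K = 13557 (K = 3*4519 = 13557)
Q(k) = 10
F(l) = 10*l²
1/(F(-98) + K) = 1/(10*(-98)² + 13557) = 1/(10*9604 + 13557) = 1/(96040 + 13557) = 1/109597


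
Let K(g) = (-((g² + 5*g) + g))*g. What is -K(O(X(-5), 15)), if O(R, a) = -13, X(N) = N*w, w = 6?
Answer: -1183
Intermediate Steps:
X(N) = 6*N (X(N) = N*6 = 6*N)
K(g) = g*(-g² - 6*g) (K(g) = (-(g² + 6*g))*g = (-g² - 6*g)*g = g*(-g² - 6*g))
-K(O(X(-5), 15)) = -(-13)²*(-6 - 1*(-13)) = -169*(-6 + 13) = -169*7 = -1*1183 = -1183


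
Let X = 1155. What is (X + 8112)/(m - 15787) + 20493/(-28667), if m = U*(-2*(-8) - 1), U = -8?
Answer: -591639240/456005969 ≈ -1.2974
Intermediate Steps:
m = -120 (m = -8*(-2*(-8) - 1) = -8*(16 - 1) = -8*15 = -120)
(X + 8112)/(m - 15787) + 20493/(-28667) = (1155 + 8112)/(-120 - 15787) + 20493/(-28667) = 9267/(-15907) + 20493*(-1/28667) = 9267*(-1/15907) - 20493/28667 = -9267/15907 - 20493/28667 = -591639240/456005969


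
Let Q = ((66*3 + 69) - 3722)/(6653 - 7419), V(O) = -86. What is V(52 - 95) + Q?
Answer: -62421/766 ≈ -81.490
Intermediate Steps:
Q = 3455/766 (Q = ((198 + 69) - 3722)/(-766) = (267 - 3722)*(-1/766) = -3455*(-1/766) = 3455/766 ≈ 4.5104)
V(52 - 95) + Q = -86 + 3455/766 = -62421/766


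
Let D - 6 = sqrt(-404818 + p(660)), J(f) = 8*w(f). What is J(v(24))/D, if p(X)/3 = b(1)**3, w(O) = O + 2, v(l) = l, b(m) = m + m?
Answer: 624/202415 - 104*I*sqrt(404794)/202415 ≈ 0.0030828 - 0.32689*I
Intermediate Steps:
b(m) = 2*m
w(O) = 2 + O
p(X) = 24 (p(X) = 3*(2*1)**3 = 3*2**3 = 3*8 = 24)
J(f) = 16 + 8*f (J(f) = 8*(2 + f) = 16 + 8*f)
D = 6 + I*sqrt(404794) (D = 6 + sqrt(-404818 + 24) = 6 + sqrt(-404794) = 6 + I*sqrt(404794) ≈ 6.0 + 636.23*I)
J(v(24))/D = (16 + 8*24)/(6 + I*sqrt(404794)) = (16 + 192)/(6 + I*sqrt(404794)) = 208/(6 + I*sqrt(404794))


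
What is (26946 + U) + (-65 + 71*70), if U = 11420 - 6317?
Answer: 36954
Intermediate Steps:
U = 5103
(26946 + U) + (-65 + 71*70) = (26946 + 5103) + (-65 + 71*70) = 32049 + (-65 + 4970) = 32049 + 4905 = 36954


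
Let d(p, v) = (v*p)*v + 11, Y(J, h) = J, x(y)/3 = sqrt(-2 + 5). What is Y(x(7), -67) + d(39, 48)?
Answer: 89867 + 3*sqrt(3) ≈ 89872.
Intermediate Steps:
x(y) = 3*sqrt(3) (x(y) = 3*sqrt(-2 + 5) = 3*sqrt(3))
d(p, v) = 11 + p*v**2 (d(p, v) = (p*v)*v + 11 = p*v**2 + 11 = 11 + p*v**2)
Y(x(7), -67) + d(39, 48) = 3*sqrt(3) + (11 + 39*48**2) = 3*sqrt(3) + (11 + 39*2304) = 3*sqrt(3) + (11 + 89856) = 3*sqrt(3) + 89867 = 89867 + 3*sqrt(3)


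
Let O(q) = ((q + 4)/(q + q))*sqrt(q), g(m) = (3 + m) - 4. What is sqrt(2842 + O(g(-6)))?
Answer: sqrt(557032 + 42*I*sqrt(7))/14 ≈ 53.31 + 0.0053174*I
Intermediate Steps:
g(m) = -1 + m
O(q) = (4 + q)/(2*sqrt(q)) (O(q) = ((4 + q)/((2*q)))*sqrt(q) = ((4 + q)*(1/(2*q)))*sqrt(q) = ((4 + q)/(2*q))*sqrt(q) = (4 + q)/(2*sqrt(q)))
sqrt(2842 + O(g(-6))) = sqrt(2842 + (4 + (-1 - 6))/(2*sqrt(-1 - 6))) = sqrt(2842 + (4 - 7)/(2*sqrt(-7))) = sqrt(2842 + (1/2)*(-I*sqrt(7)/7)*(-3)) = sqrt(2842 + 3*I*sqrt(7)/14)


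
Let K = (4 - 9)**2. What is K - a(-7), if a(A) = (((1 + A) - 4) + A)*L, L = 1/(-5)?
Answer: 108/5 ≈ 21.600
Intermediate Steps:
L = -1/5 ≈ -0.20000
a(A) = 3/5 - 2*A/5 (a(A) = (((1 + A) - 4) + A)*(-1/5) = ((-3 + A) + A)*(-1/5) = (-3 + 2*A)*(-1/5) = 3/5 - 2*A/5)
K = 25 (K = (-5)**2 = 25)
K - a(-7) = 25 - (3/5 - 2/5*(-7)) = 25 - (3/5 + 14/5) = 25 - 1*17/5 = 25 - 17/5 = 108/5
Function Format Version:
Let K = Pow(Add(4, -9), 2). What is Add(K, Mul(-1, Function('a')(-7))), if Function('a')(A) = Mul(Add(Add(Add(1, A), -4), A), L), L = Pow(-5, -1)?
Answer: Rational(108, 5) ≈ 21.600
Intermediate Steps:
L = Rational(-1, 5) ≈ -0.20000
Function('a')(A) = Add(Rational(3, 5), Mul(Rational(-2, 5), A)) (Function('a')(A) = Mul(Add(Add(Add(1, A), -4), A), Rational(-1, 5)) = Mul(Add(Add(-3, A), A), Rational(-1, 5)) = Mul(Add(-3, Mul(2, A)), Rational(-1, 5)) = Add(Rational(3, 5), Mul(Rational(-2, 5), A)))
K = 25 (K = Pow(-5, 2) = 25)
Add(K, Mul(-1, Function('a')(-7))) = Add(25, Mul(-1, Add(Rational(3, 5), Mul(Rational(-2, 5), -7)))) = Add(25, Mul(-1, Add(Rational(3, 5), Rational(14, 5)))) = Add(25, Mul(-1, Rational(17, 5))) = Add(25, Rational(-17, 5)) = Rational(108, 5)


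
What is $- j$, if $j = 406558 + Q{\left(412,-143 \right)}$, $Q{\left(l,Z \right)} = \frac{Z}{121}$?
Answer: $- \frac{4472125}{11} \approx -4.0656 \cdot 10^{5}$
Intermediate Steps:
$Q{\left(l,Z \right)} = \frac{Z}{121}$ ($Q{\left(l,Z \right)} = Z \frac{1}{121} = \frac{Z}{121}$)
$j = \frac{4472125}{11}$ ($j = 406558 + \frac{1}{121} \left(-143\right) = 406558 - \frac{13}{11} = \frac{4472125}{11} \approx 4.0656 \cdot 10^{5}$)
$- j = \left(-1\right) \frac{4472125}{11} = - \frac{4472125}{11}$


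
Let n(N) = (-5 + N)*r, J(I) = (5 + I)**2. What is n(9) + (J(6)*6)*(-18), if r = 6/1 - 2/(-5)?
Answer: -65212/5 ≈ -13042.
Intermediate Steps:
r = 32/5 (r = 6*1 - 2*(-1/5) = 6 + 2/5 = 32/5 ≈ 6.4000)
n(N) = -32 + 32*N/5 (n(N) = (-5 + N)*(32/5) = -32 + 32*N/5)
n(9) + (J(6)*6)*(-18) = (-32 + (32/5)*9) + ((5 + 6)**2*6)*(-18) = (-32 + 288/5) + (11**2*6)*(-18) = 128/5 + (121*6)*(-18) = 128/5 + 726*(-18) = 128/5 - 13068 = -65212/5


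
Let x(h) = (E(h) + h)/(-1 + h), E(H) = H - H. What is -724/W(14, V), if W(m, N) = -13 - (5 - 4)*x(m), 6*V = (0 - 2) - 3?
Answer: 9412/183 ≈ 51.432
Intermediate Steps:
E(H) = 0
x(h) = h/(-1 + h) (x(h) = (0 + h)/(-1 + h) = h/(-1 + h))
V = -⅚ (V = ((0 - 2) - 3)/6 = (-2 - 3)/6 = (⅙)*(-5) = -⅚ ≈ -0.83333)
W(m, N) = -13 - m/(-1 + m) (W(m, N) = -13 - (5 - 4)*m/(-1 + m) = -13 - m/(-1 + m))
-724/W(14, V) = -724*(-1 + 14)/(13 - 14*14) = -724*13/(13 - 196) = -724/((1/13)*(-183)) = -724/(-183/13) = -724*(-13/183) = 9412/183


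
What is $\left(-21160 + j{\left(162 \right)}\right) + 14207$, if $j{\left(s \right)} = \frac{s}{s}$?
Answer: $-6952$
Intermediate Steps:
$j{\left(s \right)} = 1$
$\left(-21160 + j{\left(162 \right)}\right) + 14207 = \left(-21160 + 1\right) + 14207 = -21159 + 14207 = -6952$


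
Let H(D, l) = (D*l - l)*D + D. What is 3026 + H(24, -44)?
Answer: -21238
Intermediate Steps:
H(D, l) = D + D*(-l + D*l) (H(D, l) = (-l + D*l)*D + D = D*(-l + D*l) + D = D + D*(-l + D*l))
3026 + H(24, -44) = 3026 + 24*(1 - 1*(-44) + 24*(-44)) = 3026 + 24*(1 + 44 - 1056) = 3026 + 24*(-1011) = 3026 - 24264 = -21238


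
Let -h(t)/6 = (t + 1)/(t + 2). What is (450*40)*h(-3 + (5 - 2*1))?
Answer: -54000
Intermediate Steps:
h(t) = -6*(1 + t)/(2 + t) (h(t) = -6*(t + 1)/(t + 2) = -6*(1 + t)/(2 + t))
(450*40)*h(-3 + (5 - 2*1)) = (450*40)*(6*(-1 - (-3 + (5 - 2*1)))/(2 + (-3 + (5 - 2*1)))) = 18000*(6*(-1 - (-3 + (5 - 2)))/(2 + (-3 + (5 - 2)))) = 18000*(6*(-1 - (-3 + 3))/(2 + (-3 + 3))) = 18000*(6*(-1 - 1*0)/(2 + 0)) = 18000*(6*(-1 + 0)/2) = 18000*(6*(½)*(-1)) = 18000*(-3) = -54000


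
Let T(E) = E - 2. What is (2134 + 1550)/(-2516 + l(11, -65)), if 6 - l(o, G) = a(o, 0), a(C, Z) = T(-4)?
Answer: -921/626 ≈ -1.4712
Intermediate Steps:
T(E) = -2 + E
a(C, Z) = -6 (a(C, Z) = -2 - 4 = -6)
l(o, G) = 12 (l(o, G) = 6 - 1*(-6) = 6 + 6 = 12)
(2134 + 1550)/(-2516 + l(11, -65)) = (2134 + 1550)/(-2516 + 12) = 3684/(-2504) = 3684*(-1/2504) = -921/626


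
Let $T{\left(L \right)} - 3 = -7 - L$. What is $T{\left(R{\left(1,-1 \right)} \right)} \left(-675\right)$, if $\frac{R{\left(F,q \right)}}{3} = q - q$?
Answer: $2700$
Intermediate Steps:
$R{\left(F,q \right)} = 0$ ($R{\left(F,q \right)} = 3 \left(q - q\right) = 3 \cdot 0 = 0$)
$T{\left(L \right)} = -4 - L$ ($T{\left(L \right)} = 3 - \left(7 + L\right) = -4 - L$)
$T{\left(R{\left(1,-1 \right)} \right)} \left(-675\right) = \left(-4 - 0\right) \left(-675\right) = \left(-4 + 0\right) \left(-675\right) = \left(-4\right) \left(-675\right) = 2700$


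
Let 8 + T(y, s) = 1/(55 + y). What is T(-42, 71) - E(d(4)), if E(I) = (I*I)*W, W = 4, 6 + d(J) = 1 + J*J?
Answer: -6395/13 ≈ -491.92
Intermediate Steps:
T(y, s) = -8 + 1/(55 + y)
d(J) = -5 + J**2 (d(J) = -6 + (1 + J*J) = -6 + (1 + J**2) = -5 + J**2)
E(I) = 4*I**2 (E(I) = (I*I)*4 = I**2*4 = 4*I**2)
T(-42, 71) - E(d(4)) = (-439 - 8*(-42))/(55 - 42) - 4*(-5 + 4**2)**2 = (-439 + 336)/13 - 4*(-5 + 16)**2 = (1/13)*(-103) - 4*11**2 = -103/13 - 4*121 = -103/13 - 1*484 = -103/13 - 484 = -6395/13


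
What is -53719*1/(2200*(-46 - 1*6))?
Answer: 53719/114400 ≈ 0.46957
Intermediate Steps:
-53719*1/(2200*(-46 - 1*6)) = -53719*1/(2200*(-46 - 6)) = -53719/(-40*(-52)*(-55)) = -53719/(2080*(-55)) = -53719/(-114400) = -53719*(-1/114400) = 53719/114400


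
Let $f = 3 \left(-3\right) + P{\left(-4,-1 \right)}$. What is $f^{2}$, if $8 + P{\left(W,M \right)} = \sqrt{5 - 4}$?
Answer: $256$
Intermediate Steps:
$P{\left(W,M \right)} = -7$ ($P{\left(W,M \right)} = -8 + \sqrt{5 - 4} = -8 + \sqrt{1} = -8 + 1 = -7$)
$f = -16$ ($f = 3 \left(-3\right) - 7 = -9 - 7 = -16$)
$f^{2} = \left(-16\right)^{2} = 256$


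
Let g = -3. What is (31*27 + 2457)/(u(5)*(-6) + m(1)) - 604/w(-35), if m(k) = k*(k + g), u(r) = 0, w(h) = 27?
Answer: -45073/27 ≈ -1669.4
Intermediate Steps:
m(k) = k*(-3 + k) (m(k) = k*(k - 3) = k*(-3 + k))
(31*27 + 2457)/(u(5)*(-6) + m(1)) - 604/w(-35) = (31*27 + 2457)/(0*(-6) + 1*(-3 + 1)) - 604/27 = (837 + 2457)/(0 + 1*(-2)) - 604*1/27 = 3294/(0 - 2) - 604/27 = 3294/(-2) - 604/27 = 3294*(-½) - 604/27 = -1647 - 604/27 = -45073/27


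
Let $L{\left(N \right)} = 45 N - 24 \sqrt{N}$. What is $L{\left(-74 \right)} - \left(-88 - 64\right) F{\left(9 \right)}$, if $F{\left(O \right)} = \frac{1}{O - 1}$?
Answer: $-3311 - 24 i \sqrt{74} \approx -3311.0 - 206.46 i$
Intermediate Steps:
$F{\left(O \right)} = \frac{1}{-1 + O}$
$L{\left(N \right)} = - 24 \sqrt{N} + 45 N$
$L{\left(-74 \right)} - \left(-88 - 64\right) F{\left(9 \right)} = \left(- 24 \sqrt{-74} + 45 \left(-74\right)\right) - \frac{-88 - 64}{-1 + 9} = \left(- 24 i \sqrt{74} - 3330\right) - - \frac{152}{8} = \left(- 24 i \sqrt{74} - 3330\right) - \left(-152\right) \frac{1}{8} = \left(-3330 - 24 i \sqrt{74}\right) - -19 = \left(-3330 - 24 i \sqrt{74}\right) + 19 = -3311 - 24 i \sqrt{74}$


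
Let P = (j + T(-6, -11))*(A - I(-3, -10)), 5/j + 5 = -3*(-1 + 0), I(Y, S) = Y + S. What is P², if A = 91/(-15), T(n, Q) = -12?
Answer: 2274064/225 ≈ 10107.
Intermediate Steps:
I(Y, S) = S + Y
j = -5/2 (j = 5/(-5 - 3*(-1 + 0)) = 5/(-5 - 3*(-1)) = 5/(-5 + 3) = 5/(-2) = 5*(-½) = -5/2 ≈ -2.5000)
A = -91/15 (A = 91*(-1/15) = -91/15 ≈ -6.0667)
P = -1508/15 (P = (-5/2 - 12)*(-91/15 - (-10 - 3)) = -29*(-91/15 - 1*(-13))/2 = -29*(-91/15 + 13)/2 = -29/2*104/15 = -1508/15 ≈ -100.53)
P² = (-1508/15)² = 2274064/225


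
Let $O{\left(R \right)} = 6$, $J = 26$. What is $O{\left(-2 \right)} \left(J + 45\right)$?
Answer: $426$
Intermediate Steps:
$O{\left(-2 \right)} \left(J + 45\right) = 6 \left(26 + 45\right) = 6 \cdot 71 = 426$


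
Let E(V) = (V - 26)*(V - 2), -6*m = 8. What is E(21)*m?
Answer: 380/3 ≈ 126.67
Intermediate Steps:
m = -4/3 (m = -⅙*8 = -4/3 ≈ -1.3333)
E(V) = (-26 + V)*(-2 + V)
E(21)*m = (52 + 21² - 28*21)*(-4/3) = (52 + 441 - 588)*(-4/3) = -95*(-4/3) = 380/3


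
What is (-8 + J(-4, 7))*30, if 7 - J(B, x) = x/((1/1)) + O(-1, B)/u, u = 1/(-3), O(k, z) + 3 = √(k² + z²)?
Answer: -510 + 90*√17 ≈ -138.92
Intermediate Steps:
O(k, z) = -3 + √(k² + z²)
u = -⅓ ≈ -0.33333
J(B, x) = -2 - x + 3*√(1 + B²) (J(B, x) = 7 - (x/((1/1)) + (-3 + √((-1)² + B²))/(-⅓)) = 7 - (x/((1*1)) + (-3 + √(1 + B²))*(-3)) = 7 - (x/1 + (9 - 3*√(1 + B²))) = 7 - (x*1 + (9 - 3*√(1 + B²))) = 7 - (x + (9 - 3*√(1 + B²))) = 7 - (9 + x - 3*√(1 + B²)) = 7 + (-9 - x + 3*√(1 + B²)) = -2 - x + 3*√(1 + B²))
(-8 + J(-4, 7))*30 = (-8 + (-2 - 1*7 + 3*√(1 + (-4)²)))*30 = (-8 + (-2 - 7 + 3*√(1 + 16)))*30 = (-8 + (-2 - 7 + 3*√17))*30 = (-8 + (-9 + 3*√17))*30 = (-17 + 3*√17)*30 = -510 + 90*√17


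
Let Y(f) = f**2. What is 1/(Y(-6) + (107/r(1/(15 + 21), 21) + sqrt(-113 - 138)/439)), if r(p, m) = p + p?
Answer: 378118602/741868697375 - 439*I*sqrt(251)/741868697375 ≈ 0.00050968 - 9.3751e-9*I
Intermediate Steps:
r(p, m) = 2*p
1/(Y(-6) + (107/r(1/(15 + 21), 21) + sqrt(-113 - 138)/439)) = 1/((-6)**2 + (107/((2/(15 + 21))) + sqrt(-113 - 138)/439)) = 1/(36 + (107/((2/36)) + sqrt(-251)*(1/439))) = 1/(36 + (107/((2*(1/36))) + (I*sqrt(251))*(1/439))) = 1/(36 + (107/(1/18) + I*sqrt(251)/439)) = 1/(36 + (107*18 + I*sqrt(251)/439)) = 1/(36 + (1926 + I*sqrt(251)/439)) = 1/(1962 + I*sqrt(251)/439)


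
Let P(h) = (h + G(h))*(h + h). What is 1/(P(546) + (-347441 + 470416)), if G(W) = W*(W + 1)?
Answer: 1/326858111 ≈ 3.0594e-9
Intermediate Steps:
G(W) = W*(1 + W)
P(h) = 2*h*(h + h*(1 + h)) (P(h) = (h + h*(1 + h))*(h + h) = (h + h*(1 + h))*(2*h) = 2*h*(h + h*(1 + h)))
1/(P(546) + (-347441 + 470416)) = 1/(2*546**2*(2 + 546) + (-347441 + 470416)) = 1/(2*298116*548 + 122975) = 1/(326735136 + 122975) = 1/326858111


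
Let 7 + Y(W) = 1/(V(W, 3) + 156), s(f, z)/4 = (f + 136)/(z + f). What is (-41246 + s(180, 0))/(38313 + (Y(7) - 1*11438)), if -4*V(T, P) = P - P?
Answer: -96499208/62871135 ≈ -1.5349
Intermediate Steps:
V(T, P) = 0 (V(T, P) = -(P - P)/4 = -¼*0 = 0)
s(f, z) = 4*(136 + f)/(f + z) (s(f, z) = 4*((f + 136)/(z + f)) = 4*((136 + f)/(f + z)) = 4*(136 + f)/(f + z))
Y(W) = -1091/156 (Y(W) = -7 + 1/(0 + 156) = -7 + 1/156 = -1091/156)
(-41246 + s(180, 0))/(38313 + (Y(7) - 1*11438)) = (-41246 + 4*(136 + 180)/(180 + 0))/(38313 + (-1091/156 - 1*11438)) = (-41246 + 4*316/180)/(38313 + (-1091/156 - 11438)) = (-41246 + 4*(1/180)*316)/(38313 - 1785419/156) = (-41246 + 316/45)/(4191409/156) = -1855754/45*156/4191409 = -96499208/62871135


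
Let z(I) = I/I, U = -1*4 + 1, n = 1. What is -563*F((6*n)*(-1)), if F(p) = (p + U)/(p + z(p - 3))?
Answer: -5067/5 ≈ -1013.4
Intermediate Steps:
U = -3 (U = -4 + 1 = -3)
z(I) = 1
F(p) = (-3 + p)/(1 + p) (F(p) = (p - 3)/(p + 1) = (-3 + p)/(1 + p))
-563*F((6*n)*(-1)) = -563*(-3 + (6*1)*(-1))/(1 + (6*1)*(-1)) = -563*(-3 + 6*(-1))/(1 + 6*(-1)) = -563*(-3 - 6)/(1 - 6) = -563*(-9)/(-5) = -(-563)*(-9)/5 = -563*9/5 = -5067/5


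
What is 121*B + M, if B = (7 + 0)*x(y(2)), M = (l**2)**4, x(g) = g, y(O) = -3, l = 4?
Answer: 62995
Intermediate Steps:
M = 65536 (M = (4**2)**4 = 16**4 = 65536)
B = -21 (B = (7 + 0)*(-3) = 7*(-3) = -21)
121*B + M = 121*(-21) + 65536 = -2541 + 65536 = 62995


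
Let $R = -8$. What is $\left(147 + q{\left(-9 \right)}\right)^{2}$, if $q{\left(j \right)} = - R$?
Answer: $24025$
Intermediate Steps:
$q{\left(j \right)} = 8$ ($q{\left(j \right)} = \left(-1\right) \left(-8\right) = 8$)
$\left(147 + q{\left(-9 \right)}\right)^{2} = \left(147 + 8\right)^{2} = 155^{2} = 24025$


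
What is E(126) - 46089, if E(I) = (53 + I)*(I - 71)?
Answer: -36244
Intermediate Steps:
E(I) = (-71 + I)*(53 + I) (E(I) = (53 + I)*(-71 + I) = (-71 + I)*(53 + I))
E(126) - 46089 = (-3763 + 126² - 18*126) - 46089 = (-3763 + 15876 - 2268) - 46089 = 9845 - 46089 = -36244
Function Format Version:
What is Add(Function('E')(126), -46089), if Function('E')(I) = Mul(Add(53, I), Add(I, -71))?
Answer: -36244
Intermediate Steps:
Function('E')(I) = Mul(Add(-71, I), Add(53, I)) (Function('E')(I) = Mul(Add(53, I), Add(-71, I)) = Mul(Add(-71, I), Add(53, I)))
Add(Function('E')(126), -46089) = Add(Add(-3763, Pow(126, 2), Mul(-18, 126)), -46089) = Add(Add(-3763, 15876, -2268), -46089) = Add(9845, -46089) = -36244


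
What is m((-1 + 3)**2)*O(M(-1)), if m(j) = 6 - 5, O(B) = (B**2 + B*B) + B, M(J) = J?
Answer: 1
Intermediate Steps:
O(B) = B + 2*B**2 (O(B) = (B**2 + B**2) + B = 2*B**2 + B = B + 2*B**2)
m(j) = 1
m((-1 + 3)**2)*O(M(-1)) = 1*(-(1 + 2*(-1))) = 1*(-(1 - 2)) = 1*(-1*(-1)) = 1*1 = 1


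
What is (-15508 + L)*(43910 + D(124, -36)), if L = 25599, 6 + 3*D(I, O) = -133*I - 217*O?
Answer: 1241637004/3 ≈ 4.1388e+8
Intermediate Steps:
D(I, O) = -2 - 217*O/3 - 133*I/3 (D(I, O) = -2 + (-133*I - 217*O)/3 = -2 + (-217*O - 133*I)/3 = -2 + (-217*O/3 - 133*I/3) = -2 - 217*O/3 - 133*I/3)
(-15508 + L)*(43910 + D(124, -36)) = (-15508 + 25599)*(43910 + (-2 - 217/3*(-36) - 133/3*124)) = 10091*(43910 + (-2 + 2604 - 16492/3)) = 10091*(43910 - 8686/3) = 10091*(123044/3) = 1241637004/3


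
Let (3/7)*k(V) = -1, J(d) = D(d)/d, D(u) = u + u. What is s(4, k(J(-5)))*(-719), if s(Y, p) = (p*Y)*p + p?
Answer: -125825/9 ≈ -13981.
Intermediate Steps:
D(u) = 2*u
J(d) = 2 (J(d) = (2*d)/d = 2)
k(V) = -7/3 (k(V) = (7/3)*(-1) = -7/3)
s(Y, p) = p + Y*p² (s(Y, p) = (Y*p)*p + p = Y*p² + p = p + Y*p²)
s(4, k(J(-5)))*(-719) = -7*(1 + 4*(-7/3))/3*(-719) = -7*(1 - 28/3)/3*(-719) = -7/3*(-25/3)*(-719) = (175/9)*(-719) = -125825/9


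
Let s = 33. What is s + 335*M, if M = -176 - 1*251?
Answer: -143012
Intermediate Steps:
M = -427 (M = -176 - 251 = -427)
s + 335*M = 33 + 335*(-427) = 33 - 143045 = -143012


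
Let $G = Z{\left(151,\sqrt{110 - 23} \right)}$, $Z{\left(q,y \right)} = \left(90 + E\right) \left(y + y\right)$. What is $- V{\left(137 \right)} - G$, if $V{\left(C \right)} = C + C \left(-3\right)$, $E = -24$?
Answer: $274 - 132 \sqrt{87} \approx -957.21$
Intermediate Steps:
$V{\left(C \right)} = - 2 C$ ($V{\left(C \right)} = C - 3 C = - 2 C$)
$Z{\left(q,y \right)} = 132 y$ ($Z{\left(q,y \right)} = \left(90 - 24\right) \left(y + y\right) = 66 \cdot 2 y = 132 y$)
$G = 132 \sqrt{87}$ ($G = 132 \sqrt{110 - 23} = 132 \sqrt{87} \approx 1231.2$)
$- V{\left(137 \right)} - G = - \left(-2\right) 137 - 132 \sqrt{87} = \left(-1\right) \left(-274\right) - 132 \sqrt{87} = 274 - 132 \sqrt{87}$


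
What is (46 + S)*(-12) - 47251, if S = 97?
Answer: -48967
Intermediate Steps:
(46 + S)*(-12) - 47251 = (46 + 97)*(-12) - 47251 = 143*(-12) - 47251 = -1716 - 47251 = -48967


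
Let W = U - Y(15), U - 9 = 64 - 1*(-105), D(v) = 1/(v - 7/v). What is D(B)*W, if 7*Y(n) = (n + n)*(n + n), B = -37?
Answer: -6401/4767 ≈ -1.3428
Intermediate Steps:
Y(n) = 4*n²/7 (Y(n) = ((n + n)*(n + n))/7 = ((2*n)*(2*n))/7 = (4*n²)/7 = 4*n²/7)
U = 178 (U = 9 + (64 - 1*(-105)) = 9 + (64 + 105) = 9 + 169 = 178)
W = 346/7 (W = 178 - 4*15²/7 = 178 - 4*225/7 = 178 - 1*900/7 = 178 - 900/7 = 346/7 ≈ 49.429)
D(B)*W = -37/(-7 + (-37)²)*(346/7) = -37/(-7 + 1369)*(346/7) = -37/1362*(346/7) = -37*1/1362*(346/7) = -37/1362*346/7 = -6401/4767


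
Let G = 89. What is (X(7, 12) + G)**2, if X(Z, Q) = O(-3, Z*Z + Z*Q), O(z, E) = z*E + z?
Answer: 97969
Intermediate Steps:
O(z, E) = z + E*z (O(z, E) = E*z + z = z + E*z)
X(Z, Q) = -3 - 3*Z**2 - 3*Q*Z (X(Z, Q) = -3*(1 + (Z*Z + Z*Q)) = -3*(1 + (Z**2 + Q*Z)) = -3*(1 + Z**2 + Q*Z) = -3 - 3*Z**2 - 3*Q*Z)
(X(7, 12) + G)**2 = ((-3 - 3*7*(12 + 7)) + 89)**2 = ((-3 - 3*7*19) + 89)**2 = ((-3 - 399) + 89)**2 = (-402 + 89)**2 = (-313)**2 = 97969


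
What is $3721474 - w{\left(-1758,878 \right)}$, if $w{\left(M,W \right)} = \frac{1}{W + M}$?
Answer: $\frac{3274897121}{880} \approx 3.7215 \cdot 10^{6}$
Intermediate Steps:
$w{\left(M,W \right)} = \frac{1}{M + W}$
$3721474 - w{\left(-1758,878 \right)} = 3721474 - \frac{1}{-1758 + 878} = 3721474 - \frac{1}{-880} = 3721474 - - \frac{1}{880} = 3721474 + \frac{1}{880} = \frac{3274897121}{880}$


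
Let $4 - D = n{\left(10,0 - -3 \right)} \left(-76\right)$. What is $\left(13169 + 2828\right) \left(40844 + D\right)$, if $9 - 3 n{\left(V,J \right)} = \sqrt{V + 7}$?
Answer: $657092772 - \frac{1215772 \sqrt{17}}{3} \approx 6.5542 \cdot 10^{8}$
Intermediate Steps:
$n{\left(V,J \right)} = 3 - \frac{\sqrt{7 + V}}{3}$ ($n{\left(V,J \right)} = 3 - \frac{\sqrt{V + 7}}{3} = 3 - \frac{\sqrt{7 + V}}{3}$)
$D = 232 - \frac{76 \sqrt{17}}{3}$ ($D = 4 - \left(3 - \frac{\sqrt{7 + 10}}{3}\right) \left(-76\right) = 4 - \left(3 - \frac{\sqrt{17}}{3}\right) \left(-76\right) = 4 - \left(-228 + \frac{76 \sqrt{17}}{3}\right) = 4 + \left(228 - \frac{76 \sqrt{17}}{3}\right) = 232 - \frac{76 \sqrt{17}}{3} \approx 127.55$)
$\left(13169 + 2828\right) \left(40844 + D\right) = \left(13169 + 2828\right) \left(40844 + \left(232 - \frac{76 \sqrt{17}}{3}\right)\right) = 15997 \left(41076 - \frac{76 \sqrt{17}}{3}\right) = 657092772 - \frac{1215772 \sqrt{17}}{3}$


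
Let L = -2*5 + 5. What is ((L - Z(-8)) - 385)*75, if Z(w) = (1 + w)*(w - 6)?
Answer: -36600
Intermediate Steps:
Z(w) = (1 + w)*(-6 + w)
L = -5 (L = -10 + 5 = -5)
((L - Z(-8)) - 385)*75 = ((-5 - (-6 + (-8)² - 5*(-8))) - 385)*75 = ((-5 - (-6 + 64 + 40)) - 385)*75 = ((-5 - 1*98) - 385)*75 = ((-5 - 98) - 385)*75 = (-103 - 385)*75 = -488*75 = -36600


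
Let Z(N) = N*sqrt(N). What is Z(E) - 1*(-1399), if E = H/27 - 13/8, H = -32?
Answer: 1399 - 607*I*sqrt(3642)/7776 ≈ 1399.0 - 4.7109*I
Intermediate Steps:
E = -607/216 (E = -32/27 - 13/8 = -607/216 ≈ -2.8102)
Z(N) = N**(3/2)
Z(E) - 1*(-1399) = (-607/216)**(3/2) - 1*(-1399) = -607*I*sqrt(3642)/7776 + 1399 = 1399 - 607*I*sqrt(3642)/7776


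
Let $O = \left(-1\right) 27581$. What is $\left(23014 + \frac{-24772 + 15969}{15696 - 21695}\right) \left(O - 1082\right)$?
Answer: $- \frac{3957494362107}{5999} \approx -6.5969 \cdot 10^{8}$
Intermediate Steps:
$O = -27581$
$\left(23014 + \frac{-24772 + 15969}{15696 - 21695}\right) \left(O - 1082\right) = \left(23014 + \frac{-24772 + 15969}{15696 - 21695}\right) \left(-27581 - 1082\right) = \left(23014 - \frac{8803}{-5999}\right) \left(-28663\right) = \left(23014 - - \frac{8803}{5999}\right) \left(-28663\right) = \left(23014 + \frac{8803}{5999}\right) \left(-28663\right) = \frac{138069789}{5999} \left(-28663\right) = - \frac{3957494362107}{5999}$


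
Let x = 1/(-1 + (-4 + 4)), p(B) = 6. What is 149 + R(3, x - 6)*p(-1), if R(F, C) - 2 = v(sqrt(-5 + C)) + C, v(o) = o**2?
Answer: 47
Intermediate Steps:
x = -1 (x = 1/(-1 + 0) = 1/(-1) = -1)
R(F, C) = -3 + 2*C (R(F, C) = 2 + ((sqrt(-5 + C))**2 + C) = 2 + ((-5 + C) + C) = 2 + (-5 + 2*C) = -3 + 2*C)
149 + R(3, x - 6)*p(-1) = 149 + (-3 + 2*(-1 - 6))*6 = 149 + (-3 + 2*(-7))*6 = 149 + (-3 - 14)*6 = 149 - 17*6 = 149 - 102 = 47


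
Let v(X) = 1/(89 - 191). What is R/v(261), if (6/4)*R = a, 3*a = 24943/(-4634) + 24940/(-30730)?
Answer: 142811390/1017163 ≈ 140.40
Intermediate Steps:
v(X) = -1/102 (v(X) = 1/(-102) = -1/102)
a = -4200335/2034326 (a = (24943/(-4634) + 24940/(-30730))/3 = (24943*(-1/4634) + 24940*(-1/30730))/3 = (-24943/4634 - 2494/3073)/3 = (⅓)*(-12601005/2034326) = -4200335/2034326 ≈ -2.0647)
R = -4200335/3051489 (R = (⅔)*(-4200335/2034326) = -4200335/3051489 ≈ -1.3765)
R/v(261) = -4200335/(3051489*(-1/102)) = -4200335/3051489*(-102) = 142811390/1017163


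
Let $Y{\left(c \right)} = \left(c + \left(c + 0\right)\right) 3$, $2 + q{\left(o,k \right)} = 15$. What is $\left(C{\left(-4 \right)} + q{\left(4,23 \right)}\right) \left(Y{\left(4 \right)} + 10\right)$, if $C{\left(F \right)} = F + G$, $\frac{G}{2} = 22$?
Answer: $1802$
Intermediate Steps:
$q{\left(o,k \right)} = 13$ ($q{\left(o,k \right)} = -2 + 15 = 13$)
$Y{\left(c \right)} = 6 c$ ($Y{\left(c \right)} = \left(c + c\right) 3 = 2 c 3 = 6 c$)
$G = 44$ ($G = 2 \cdot 22 = 44$)
$C{\left(F \right)} = 44 + F$ ($C{\left(F \right)} = F + 44 = 44 + F$)
$\left(C{\left(-4 \right)} + q{\left(4,23 \right)}\right) \left(Y{\left(4 \right)} + 10\right) = \left(\left(44 - 4\right) + 13\right) \left(6 \cdot 4 + 10\right) = \left(40 + 13\right) \left(24 + 10\right) = 53 \cdot 34 = 1802$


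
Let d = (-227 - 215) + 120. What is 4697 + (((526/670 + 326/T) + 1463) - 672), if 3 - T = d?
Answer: 119540137/21775 ≈ 5489.8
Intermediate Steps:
d = -322 (d = -442 + 120 = -322)
T = 325 (T = 3 - 1*(-322) = 3 + 322 = 325)
4697 + (((526/670 + 326/T) + 1463) - 672) = 4697 + (((526/670 + 326/325) + 1463) - 672) = 4697 + (((526*(1/670) + 326*(1/325)) + 1463) - 672) = 4697 + (((263/335 + 326/325) + 1463) - 672) = 4697 + ((38937/21775 + 1463) - 672) = 4697 + (31895762/21775 - 672) = 4697 + 17262962/21775 = 119540137/21775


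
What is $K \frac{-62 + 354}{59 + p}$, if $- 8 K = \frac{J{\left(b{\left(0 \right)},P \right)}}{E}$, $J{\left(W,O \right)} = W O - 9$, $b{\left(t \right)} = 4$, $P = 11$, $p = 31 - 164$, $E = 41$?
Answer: $\frac{2555}{6068} \approx 0.42106$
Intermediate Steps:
$p = -133$
$J{\left(W,O \right)} = -9 + O W$ ($J{\left(W,O \right)} = O W - 9 = -9 + O W$)
$K = - \frac{35}{328}$ ($K = - \frac{\left(-9 + 11 \cdot 4\right) \frac{1}{41}}{8} = - \frac{\left(-9 + 44\right) \frac{1}{41}}{8} = - \frac{35 \cdot \frac{1}{41}}{8} = \left(- \frac{1}{8}\right) \frac{35}{41} = - \frac{35}{328} \approx -0.10671$)
$K \frac{-62 + 354}{59 + p} = - \frac{35 \frac{-62 + 354}{59 - 133}}{328} = - \frac{35 \frac{292}{-74}}{328} = - \frac{35 \cdot 292 \left(- \frac{1}{74}\right)}{328} = \left(- \frac{35}{328}\right) \left(- \frac{146}{37}\right) = \frac{2555}{6068}$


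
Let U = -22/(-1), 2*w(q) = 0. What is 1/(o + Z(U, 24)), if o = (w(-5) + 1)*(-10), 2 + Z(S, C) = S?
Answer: ⅒ ≈ 0.10000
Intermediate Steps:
w(q) = 0 (w(q) = (½)*0 = 0)
U = 22 (U = -22*(-1) = 22)
Z(S, C) = -2 + S
o = -10 (o = (0 + 1)*(-10) = 1*(-10) = -10)
1/(o + Z(U, 24)) = 1/(-10 + (-2 + 22)) = 1/(-10 + 20) = 1/10 = ⅒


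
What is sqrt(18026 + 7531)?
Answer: sqrt(25557) ≈ 159.87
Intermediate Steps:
sqrt(18026 + 7531) = sqrt(25557)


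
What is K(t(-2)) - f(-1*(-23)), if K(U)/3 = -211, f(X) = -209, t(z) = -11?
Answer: -424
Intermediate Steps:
K(U) = -633 (K(U) = 3*(-211) = -633)
K(t(-2)) - f(-1*(-23)) = -633 - 1*(-209) = -633 + 209 = -424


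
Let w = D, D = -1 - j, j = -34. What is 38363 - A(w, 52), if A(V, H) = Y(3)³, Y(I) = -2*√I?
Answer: 38363 + 24*√3 ≈ 38405.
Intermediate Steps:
D = 33 (D = -1 - 1*(-34) = -1 + 34 = 33)
w = 33
A(V, H) = -24*√3 (A(V, H) = (-2*√3)³ = -24*√3)
38363 - A(w, 52) = 38363 - (-24)*√3 = 38363 + 24*√3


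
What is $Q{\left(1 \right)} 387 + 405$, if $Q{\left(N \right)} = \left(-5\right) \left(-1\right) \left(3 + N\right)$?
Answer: $8145$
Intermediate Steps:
$Q{\left(N \right)} = 15 + 5 N$ ($Q{\left(N \right)} = 5 \left(3 + N\right) = 15 + 5 N$)
$Q{\left(1 \right)} 387 + 405 = \left(15 + 5 \cdot 1\right) 387 + 405 = \left(15 + 5\right) 387 + 405 = 20 \cdot 387 + 405 = 7740 + 405 = 8145$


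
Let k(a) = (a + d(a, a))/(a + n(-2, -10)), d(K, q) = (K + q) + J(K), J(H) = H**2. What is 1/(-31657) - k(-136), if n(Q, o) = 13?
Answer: 572611693/3893811 ≈ 147.06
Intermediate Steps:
d(K, q) = K + q + K**2 (d(K, q) = (K + q) + K**2 = K + q + K**2)
k(a) = (a**2 + 3*a)/(13 + a) (k(a) = (a + (a + a + a**2))/(a + 13) = (a + (a**2 + 2*a))/(13 + a) = (a**2 + 3*a)/(13 + a))
1/(-31657) - k(-136) = 1/(-31657) - (-136)*(3 - 136)/(13 - 136) = -1/31657 - (-136)*(-133)/(-123) = -1/31657 - (-136)*(-1)*(-133)/123 = -1/31657 - 1*(-18088/123) = -1/31657 + 18088/123 = 572611693/3893811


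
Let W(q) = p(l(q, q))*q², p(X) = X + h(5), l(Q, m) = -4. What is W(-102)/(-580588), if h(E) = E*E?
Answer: -54621/145147 ≈ -0.37632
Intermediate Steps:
h(E) = E²
p(X) = 25 + X (p(X) = X + 5² = X + 25 = 25 + X)
W(q) = 21*q² (W(q) = (25 - 4)*q² = 21*q²)
W(-102)/(-580588) = (21*(-102)²)/(-580588) = (21*10404)*(-1/580588) = 218484*(-1/580588) = -54621/145147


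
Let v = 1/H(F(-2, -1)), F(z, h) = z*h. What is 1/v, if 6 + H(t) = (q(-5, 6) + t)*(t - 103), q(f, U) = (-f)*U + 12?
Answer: -4450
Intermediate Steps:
F(z, h) = h*z
q(f, U) = 12 - U*f (q(f, U) = -U*f + 12 = 12 - U*f)
H(t) = -6 + (-103 + t)*(42 + t) (H(t) = -6 + ((12 - 1*6*(-5)) + t)*(t - 103) = -6 + ((12 + 30) + t)*(-103 + t) = -6 + (42 + t)*(-103 + t) = -6 + (-103 + t)*(42 + t))
v = -1/4450 (v = 1/(-4332 + (-1*(-2))² - (-61)*(-2)) = 1/(-4332 + 2² - 61*2) = 1/(-4332 + 4 - 122) = 1/(-4450) = -1/4450 ≈ -0.00022472)
1/v = 1/(-1/4450) = -4450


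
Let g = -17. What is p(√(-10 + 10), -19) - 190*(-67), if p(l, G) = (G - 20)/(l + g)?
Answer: 216449/17 ≈ 12732.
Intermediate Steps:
p(l, G) = (-20 + G)/(-17 + l) (p(l, G) = (G - 20)/(l - 17) = (-20 + G)/(-17 + l))
p(√(-10 + 10), -19) - 190*(-67) = (-20 - 19)/(-17 + √(-10 + 10)) - 190*(-67) = -39/(-17 + √0) + 12730 = -39/(-17 + 0) + 12730 = -39/(-17) + 12730 = -1/17*(-39) + 12730 = 39/17 + 12730 = 216449/17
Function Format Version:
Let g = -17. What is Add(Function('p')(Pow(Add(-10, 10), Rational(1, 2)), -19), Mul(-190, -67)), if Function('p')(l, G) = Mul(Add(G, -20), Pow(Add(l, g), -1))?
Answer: Rational(216449, 17) ≈ 12732.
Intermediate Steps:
Function('p')(l, G) = Mul(Pow(Add(-17, l), -1), Add(-20, G)) (Function('p')(l, G) = Mul(Add(G, -20), Pow(Add(l, -17), -1)) = Mul(Add(-20, G), Pow(Add(-17, l), -1)) = Mul(Pow(Add(-17, l), -1), Add(-20, G)))
Add(Function('p')(Pow(Add(-10, 10), Rational(1, 2)), -19), Mul(-190, -67)) = Add(Mul(Pow(Add(-17, Pow(Add(-10, 10), Rational(1, 2))), -1), Add(-20, -19)), Mul(-190, -67)) = Add(Mul(Pow(Add(-17, Pow(0, Rational(1, 2))), -1), -39), 12730) = Add(Mul(Pow(Add(-17, 0), -1), -39), 12730) = Add(Mul(Pow(-17, -1), -39), 12730) = Add(Mul(Rational(-1, 17), -39), 12730) = Add(Rational(39, 17), 12730) = Rational(216449, 17)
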